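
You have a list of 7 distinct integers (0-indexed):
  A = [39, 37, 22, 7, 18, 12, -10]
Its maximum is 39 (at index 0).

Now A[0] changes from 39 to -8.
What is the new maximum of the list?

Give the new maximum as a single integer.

Answer: 37

Derivation:
Old max = 39 (at index 0)
Change: A[0] 39 -> -8
Changed element WAS the max -> may need rescan.
  Max of remaining elements: 37
  New max = max(-8, 37) = 37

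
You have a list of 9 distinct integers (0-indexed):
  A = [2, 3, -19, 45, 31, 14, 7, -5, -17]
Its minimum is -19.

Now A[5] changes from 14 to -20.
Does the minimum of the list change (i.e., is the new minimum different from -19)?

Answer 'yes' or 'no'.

Answer: yes

Derivation:
Old min = -19
Change: A[5] 14 -> -20
Changed element was NOT the min; min changes only if -20 < -19.
New min = -20; changed? yes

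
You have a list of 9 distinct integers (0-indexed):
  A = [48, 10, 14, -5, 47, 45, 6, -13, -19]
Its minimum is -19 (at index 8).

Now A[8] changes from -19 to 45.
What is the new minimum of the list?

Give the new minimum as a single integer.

Answer: -13

Derivation:
Old min = -19 (at index 8)
Change: A[8] -19 -> 45
Changed element WAS the min. Need to check: is 45 still <= all others?
  Min of remaining elements: -13
  New min = min(45, -13) = -13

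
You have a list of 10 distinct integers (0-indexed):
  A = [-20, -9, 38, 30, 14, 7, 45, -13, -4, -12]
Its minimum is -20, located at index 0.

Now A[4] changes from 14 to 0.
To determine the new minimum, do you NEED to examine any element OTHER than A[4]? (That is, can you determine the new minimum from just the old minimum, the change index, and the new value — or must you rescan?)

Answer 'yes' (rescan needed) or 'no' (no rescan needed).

Answer: no

Derivation:
Old min = -20 at index 0
Change at index 4: 14 -> 0
Index 4 was NOT the min. New min = min(-20, 0). No rescan of other elements needed.
Needs rescan: no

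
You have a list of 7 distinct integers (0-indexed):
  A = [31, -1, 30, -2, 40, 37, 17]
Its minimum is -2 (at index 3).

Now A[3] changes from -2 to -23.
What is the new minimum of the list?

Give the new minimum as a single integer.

Answer: -23

Derivation:
Old min = -2 (at index 3)
Change: A[3] -2 -> -23
Changed element WAS the min. Need to check: is -23 still <= all others?
  Min of remaining elements: -1
  New min = min(-23, -1) = -23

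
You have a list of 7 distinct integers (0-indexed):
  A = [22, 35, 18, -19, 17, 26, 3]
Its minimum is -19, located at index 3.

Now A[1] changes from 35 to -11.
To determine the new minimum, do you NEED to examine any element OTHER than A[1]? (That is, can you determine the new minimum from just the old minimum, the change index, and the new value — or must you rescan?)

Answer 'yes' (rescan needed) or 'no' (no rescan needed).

Answer: no

Derivation:
Old min = -19 at index 3
Change at index 1: 35 -> -11
Index 1 was NOT the min. New min = min(-19, -11). No rescan of other elements needed.
Needs rescan: no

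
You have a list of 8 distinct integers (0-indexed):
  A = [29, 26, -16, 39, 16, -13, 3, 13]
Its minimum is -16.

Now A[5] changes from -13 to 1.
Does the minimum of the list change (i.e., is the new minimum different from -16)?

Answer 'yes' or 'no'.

Answer: no

Derivation:
Old min = -16
Change: A[5] -13 -> 1
Changed element was NOT the min; min changes only if 1 < -16.
New min = -16; changed? no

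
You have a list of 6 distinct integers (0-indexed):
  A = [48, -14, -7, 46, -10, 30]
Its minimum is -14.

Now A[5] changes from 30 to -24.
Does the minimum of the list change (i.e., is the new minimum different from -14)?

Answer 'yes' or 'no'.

Answer: yes

Derivation:
Old min = -14
Change: A[5] 30 -> -24
Changed element was NOT the min; min changes only if -24 < -14.
New min = -24; changed? yes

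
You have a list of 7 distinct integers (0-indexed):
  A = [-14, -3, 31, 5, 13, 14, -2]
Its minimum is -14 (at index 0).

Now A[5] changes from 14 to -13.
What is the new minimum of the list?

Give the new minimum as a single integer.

Old min = -14 (at index 0)
Change: A[5] 14 -> -13
Changed element was NOT the old min.
  New min = min(old_min, new_val) = min(-14, -13) = -14

Answer: -14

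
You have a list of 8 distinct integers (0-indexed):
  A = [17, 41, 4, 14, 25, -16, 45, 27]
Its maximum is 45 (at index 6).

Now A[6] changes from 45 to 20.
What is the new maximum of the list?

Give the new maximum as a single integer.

Old max = 45 (at index 6)
Change: A[6] 45 -> 20
Changed element WAS the max -> may need rescan.
  Max of remaining elements: 41
  New max = max(20, 41) = 41

Answer: 41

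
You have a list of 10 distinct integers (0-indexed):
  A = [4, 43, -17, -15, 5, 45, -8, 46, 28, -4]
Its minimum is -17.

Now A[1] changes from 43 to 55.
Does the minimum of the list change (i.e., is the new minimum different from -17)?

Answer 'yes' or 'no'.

Answer: no

Derivation:
Old min = -17
Change: A[1] 43 -> 55
Changed element was NOT the min; min changes only if 55 < -17.
New min = -17; changed? no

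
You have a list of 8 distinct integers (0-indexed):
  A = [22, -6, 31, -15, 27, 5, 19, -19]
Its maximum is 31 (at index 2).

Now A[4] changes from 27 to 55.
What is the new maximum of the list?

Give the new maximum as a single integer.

Answer: 55

Derivation:
Old max = 31 (at index 2)
Change: A[4] 27 -> 55
Changed element was NOT the old max.
  New max = max(old_max, new_val) = max(31, 55) = 55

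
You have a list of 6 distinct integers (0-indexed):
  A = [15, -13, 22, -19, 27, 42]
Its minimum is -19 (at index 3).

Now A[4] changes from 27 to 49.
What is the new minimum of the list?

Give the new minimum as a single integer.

Answer: -19

Derivation:
Old min = -19 (at index 3)
Change: A[4] 27 -> 49
Changed element was NOT the old min.
  New min = min(old_min, new_val) = min(-19, 49) = -19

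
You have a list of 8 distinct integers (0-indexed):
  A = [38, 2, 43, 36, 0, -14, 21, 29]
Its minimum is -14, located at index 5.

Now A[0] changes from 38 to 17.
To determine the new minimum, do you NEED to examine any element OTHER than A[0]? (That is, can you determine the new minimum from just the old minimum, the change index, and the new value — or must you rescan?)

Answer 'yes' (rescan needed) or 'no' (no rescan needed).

Old min = -14 at index 5
Change at index 0: 38 -> 17
Index 0 was NOT the min. New min = min(-14, 17). No rescan of other elements needed.
Needs rescan: no

Answer: no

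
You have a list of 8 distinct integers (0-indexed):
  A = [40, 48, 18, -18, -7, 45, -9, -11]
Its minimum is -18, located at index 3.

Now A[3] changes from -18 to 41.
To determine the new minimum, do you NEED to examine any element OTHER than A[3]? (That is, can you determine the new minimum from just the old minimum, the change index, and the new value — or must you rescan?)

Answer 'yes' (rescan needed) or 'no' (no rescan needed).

Answer: yes

Derivation:
Old min = -18 at index 3
Change at index 3: -18 -> 41
Index 3 WAS the min and new value 41 > old min -18. Must rescan other elements to find the new min.
Needs rescan: yes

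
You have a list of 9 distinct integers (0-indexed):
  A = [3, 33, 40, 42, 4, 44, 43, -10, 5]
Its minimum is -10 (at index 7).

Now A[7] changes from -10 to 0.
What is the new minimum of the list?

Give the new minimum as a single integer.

Answer: 0

Derivation:
Old min = -10 (at index 7)
Change: A[7] -10 -> 0
Changed element WAS the min. Need to check: is 0 still <= all others?
  Min of remaining elements: 3
  New min = min(0, 3) = 0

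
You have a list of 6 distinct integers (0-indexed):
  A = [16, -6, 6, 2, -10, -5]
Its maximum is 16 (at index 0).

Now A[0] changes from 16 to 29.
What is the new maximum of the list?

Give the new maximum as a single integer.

Old max = 16 (at index 0)
Change: A[0] 16 -> 29
Changed element WAS the max -> may need rescan.
  Max of remaining elements: 6
  New max = max(29, 6) = 29

Answer: 29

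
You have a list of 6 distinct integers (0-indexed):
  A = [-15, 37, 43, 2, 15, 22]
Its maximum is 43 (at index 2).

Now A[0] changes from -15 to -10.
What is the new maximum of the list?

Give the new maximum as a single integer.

Old max = 43 (at index 2)
Change: A[0] -15 -> -10
Changed element was NOT the old max.
  New max = max(old_max, new_val) = max(43, -10) = 43

Answer: 43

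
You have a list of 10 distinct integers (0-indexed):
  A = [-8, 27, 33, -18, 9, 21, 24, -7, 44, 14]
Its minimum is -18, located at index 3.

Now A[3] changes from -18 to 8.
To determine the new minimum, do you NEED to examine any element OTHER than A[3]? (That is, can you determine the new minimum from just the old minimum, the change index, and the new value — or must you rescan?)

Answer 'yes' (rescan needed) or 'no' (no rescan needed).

Answer: yes

Derivation:
Old min = -18 at index 3
Change at index 3: -18 -> 8
Index 3 WAS the min and new value 8 > old min -18. Must rescan other elements to find the new min.
Needs rescan: yes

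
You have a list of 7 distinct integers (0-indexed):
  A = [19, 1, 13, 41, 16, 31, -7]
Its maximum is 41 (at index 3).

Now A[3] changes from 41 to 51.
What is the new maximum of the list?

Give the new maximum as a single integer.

Old max = 41 (at index 3)
Change: A[3] 41 -> 51
Changed element WAS the max -> may need rescan.
  Max of remaining elements: 31
  New max = max(51, 31) = 51

Answer: 51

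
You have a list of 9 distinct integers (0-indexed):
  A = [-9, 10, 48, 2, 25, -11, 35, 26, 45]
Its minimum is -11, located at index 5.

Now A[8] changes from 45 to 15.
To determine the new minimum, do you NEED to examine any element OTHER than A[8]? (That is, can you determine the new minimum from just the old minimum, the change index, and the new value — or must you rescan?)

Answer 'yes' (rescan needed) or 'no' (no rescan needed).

Old min = -11 at index 5
Change at index 8: 45 -> 15
Index 8 was NOT the min. New min = min(-11, 15). No rescan of other elements needed.
Needs rescan: no

Answer: no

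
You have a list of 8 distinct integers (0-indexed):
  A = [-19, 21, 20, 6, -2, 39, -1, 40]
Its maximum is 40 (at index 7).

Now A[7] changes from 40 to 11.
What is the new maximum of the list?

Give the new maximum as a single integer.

Answer: 39

Derivation:
Old max = 40 (at index 7)
Change: A[7] 40 -> 11
Changed element WAS the max -> may need rescan.
  Max of remaining elements: 39
  New max = max(11, 39) = 39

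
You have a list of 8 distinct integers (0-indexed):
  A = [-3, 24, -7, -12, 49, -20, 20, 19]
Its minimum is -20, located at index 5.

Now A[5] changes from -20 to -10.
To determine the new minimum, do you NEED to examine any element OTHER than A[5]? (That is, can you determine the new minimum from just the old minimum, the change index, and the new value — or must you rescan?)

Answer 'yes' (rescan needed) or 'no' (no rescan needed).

Answer: yes

Derivation:
Old min = -20 at index 5
Change at index 5: -20 -> -10
Index 5 WAS the min and new value -10 > old min -20. Must rescan other elements to find the new min.
Needs rescan: yes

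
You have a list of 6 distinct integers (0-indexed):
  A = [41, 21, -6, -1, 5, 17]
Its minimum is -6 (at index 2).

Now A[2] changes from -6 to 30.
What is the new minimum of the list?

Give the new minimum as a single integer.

Answer: -1

Derivation:
Old min = -6 (at index 2)
Change: A[2] -6 -> 30
Changed element WAS the min. Need to check: is 30 still <= all others?
  Min of remaining elements: -1
  New min = min(30, -1) = -1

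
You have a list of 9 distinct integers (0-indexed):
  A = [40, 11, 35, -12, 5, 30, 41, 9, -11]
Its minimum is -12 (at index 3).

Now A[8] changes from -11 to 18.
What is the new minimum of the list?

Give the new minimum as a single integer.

Answer: -12

Derivation:
Old min = -12 (at index 3)
Change: A[8] -11 -> 18
Changed element was NOT the old min.
  New min = min(old_min, new_val) = min(-12, 18) = -12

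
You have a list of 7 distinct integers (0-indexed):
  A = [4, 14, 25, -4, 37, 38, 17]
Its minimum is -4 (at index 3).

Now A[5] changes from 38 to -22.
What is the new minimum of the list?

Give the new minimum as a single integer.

Answer: -22

Derivation:
Old min = -4 (at index 3)
Change: A[5] 38 -> -22
Changed element was NOT the old min.
  New min = min(old_min, new_val) = min(-4, -22) = -22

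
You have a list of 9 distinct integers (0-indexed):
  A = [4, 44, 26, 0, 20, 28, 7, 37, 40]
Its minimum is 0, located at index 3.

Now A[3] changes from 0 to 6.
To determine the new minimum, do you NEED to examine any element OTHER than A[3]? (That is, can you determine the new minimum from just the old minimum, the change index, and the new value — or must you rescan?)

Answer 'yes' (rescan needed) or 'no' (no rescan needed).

Old min = 0 at index 3
Change at index 3: 0 -> 6
Index 3 WAS the min and new value 6 > old min 0. Must rescan other elements to find the new min.
Needs rescan: yes

Answer: yes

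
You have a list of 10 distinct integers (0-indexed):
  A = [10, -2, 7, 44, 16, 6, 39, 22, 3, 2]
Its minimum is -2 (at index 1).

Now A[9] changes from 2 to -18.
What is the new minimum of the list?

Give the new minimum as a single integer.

Answer: -18

Derivation:
Old min = -2 (at index 1)
Change: A[9] 2 -> -18
Changed element was NOT the old min.
  New min = min(old_min, new_val) = min(-2, -18) = -18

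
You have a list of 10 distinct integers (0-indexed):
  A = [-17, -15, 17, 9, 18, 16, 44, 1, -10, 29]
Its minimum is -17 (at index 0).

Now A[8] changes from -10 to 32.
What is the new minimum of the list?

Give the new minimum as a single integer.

Old min = -17 (at index 0)
Change: A[8] -10 -> 32
Changed element was NOT the old min.
  New min = min(old_min, new_val) = min(-17, 32) = -17

Answer: -17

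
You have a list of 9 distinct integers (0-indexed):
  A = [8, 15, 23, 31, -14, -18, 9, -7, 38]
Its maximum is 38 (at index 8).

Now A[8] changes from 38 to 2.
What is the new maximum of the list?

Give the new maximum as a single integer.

Old max = 38 (at index 8)
Change: A[8] 38 -> 2
Changed element WAS the max -> may need rescan.
  Max of remaining elements: 31
  New max = max(2, 31) = 31

Answer: 31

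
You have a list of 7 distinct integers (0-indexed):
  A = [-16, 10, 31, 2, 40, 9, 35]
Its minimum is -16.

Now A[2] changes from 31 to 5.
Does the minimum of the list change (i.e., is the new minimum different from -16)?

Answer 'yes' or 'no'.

Answer: no

Derivation:
Old min = -16
Change: A[2] 31 -> 5
Changed element was NOT the min; min changes only if 5 < -16.
New min = -16; changed? no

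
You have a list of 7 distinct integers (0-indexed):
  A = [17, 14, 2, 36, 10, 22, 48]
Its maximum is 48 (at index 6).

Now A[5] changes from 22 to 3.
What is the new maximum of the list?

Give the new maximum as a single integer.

Old max = 48 (at index 6)
Change: A[5] 22 -> 3
Changed element was NOT the old max.
  New max = max(old_max, new_val) = max(48, 3) = 48

Answer: 48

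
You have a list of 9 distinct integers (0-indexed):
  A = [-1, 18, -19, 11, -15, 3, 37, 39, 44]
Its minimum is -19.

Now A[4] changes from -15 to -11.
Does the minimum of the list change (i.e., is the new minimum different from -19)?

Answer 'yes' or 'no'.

Answer: no

Derivation:
Old min = -19
Change: A[4] -15 -> -11
Changed element was NOT the min; min changes only if -11 < -19.
New min = -19; changed? no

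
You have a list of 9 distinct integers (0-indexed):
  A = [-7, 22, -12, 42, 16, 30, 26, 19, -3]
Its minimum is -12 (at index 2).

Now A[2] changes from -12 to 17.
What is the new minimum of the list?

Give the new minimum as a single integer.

Old min = -12 (at index 2)
Change: A[2] -12 -> 17
Changed element WAS the min. Need to check: is 17 still <= all others?
  Min of remaining elements: -7
  New min = min(17, -7) = -7

Answer: -7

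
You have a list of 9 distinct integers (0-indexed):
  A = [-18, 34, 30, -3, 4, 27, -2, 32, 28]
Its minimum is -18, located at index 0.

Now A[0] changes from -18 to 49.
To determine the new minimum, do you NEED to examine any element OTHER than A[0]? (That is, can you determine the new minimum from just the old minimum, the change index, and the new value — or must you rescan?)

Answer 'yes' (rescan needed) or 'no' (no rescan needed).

Answer: yes

Derivation:
Old min = -18 at index 0
Change at index 0: -18 -> 49
Index 0 WAS the min and new value 49 > old min -18. Must rescan other elements to find the new min.
Needs rescan: yes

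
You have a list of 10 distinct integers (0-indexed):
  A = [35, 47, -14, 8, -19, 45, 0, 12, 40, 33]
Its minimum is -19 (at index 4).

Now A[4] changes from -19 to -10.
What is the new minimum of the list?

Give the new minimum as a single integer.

Old min = -19 (at index 4)
Change: A[4] -19 -> -10
Changed element WAS the min. Need to check: is -10 still <= all others?
  Min of remaining elements: -14
  New min = min(-10, -14) = -14

Answer: -14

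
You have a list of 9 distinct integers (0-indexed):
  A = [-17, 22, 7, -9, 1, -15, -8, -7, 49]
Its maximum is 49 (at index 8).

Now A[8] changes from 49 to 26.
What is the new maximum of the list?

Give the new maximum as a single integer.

Old max = 49 (at index 8)
Change: A[8] 49 -> 26
Changed element WAS the max -> may need rescan.
  Max of remaining elements: 22
  New max = max(26, 22) = 26

Answer: 26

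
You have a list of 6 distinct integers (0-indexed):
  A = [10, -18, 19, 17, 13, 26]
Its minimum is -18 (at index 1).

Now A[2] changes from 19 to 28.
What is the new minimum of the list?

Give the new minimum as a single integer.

Old min = -18 (at index 1)
Change: A[2] 19 -> 28
Changed element was NOT the old min.
  New min = min(old_min, new_val) = min(-18, 28) = -18

Answer: -18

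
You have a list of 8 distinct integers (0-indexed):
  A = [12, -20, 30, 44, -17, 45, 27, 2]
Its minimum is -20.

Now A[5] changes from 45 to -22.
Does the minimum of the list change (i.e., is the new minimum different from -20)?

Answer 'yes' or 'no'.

Old min = -20
Change: A[5] 45 -> -22
Changed element was NOT the min; min changes only if -22 < -20.
New min = -22; changed? yes

Answer: yes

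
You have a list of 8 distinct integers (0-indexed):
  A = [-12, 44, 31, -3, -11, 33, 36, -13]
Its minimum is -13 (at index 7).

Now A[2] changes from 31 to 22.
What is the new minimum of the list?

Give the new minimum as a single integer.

Answer: -13

Derivation:
Old min = -13 (at index 7)
Change: A[2] 31 -> 22
Changed element was NOT the old min.
  New min = min(old_min, new_val) = min(-13, 22) = -13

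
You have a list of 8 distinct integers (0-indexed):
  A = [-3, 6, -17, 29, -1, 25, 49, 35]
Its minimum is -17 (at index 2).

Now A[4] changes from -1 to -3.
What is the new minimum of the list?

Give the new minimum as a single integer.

Old min = -17 (at index 2)
Change: A[4] -1 -> -3
Changed element was NOT the old min.
  New min = min(old_min, new_val) = min(-17, -3) = -17

Answer: -17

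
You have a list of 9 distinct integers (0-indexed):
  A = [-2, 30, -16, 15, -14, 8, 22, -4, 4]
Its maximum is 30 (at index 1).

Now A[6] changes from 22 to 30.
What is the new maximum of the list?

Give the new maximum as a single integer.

Old max = 30 (at index 1)
Change: A[6] 22 -> 30
Changed element was NOT the old max.
  New max = max(old_max, new_val) = max(30, 30) = 30

Answer: 30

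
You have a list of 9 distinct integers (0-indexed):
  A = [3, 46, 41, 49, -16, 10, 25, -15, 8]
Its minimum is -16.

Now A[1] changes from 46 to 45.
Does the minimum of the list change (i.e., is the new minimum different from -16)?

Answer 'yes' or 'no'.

Answer: no

Derivation:
Old min = -16
Change: A[1] 46 -> 45
Changed element was NOT the min; min changes only if 45 < -16.
New min = -16; changed? no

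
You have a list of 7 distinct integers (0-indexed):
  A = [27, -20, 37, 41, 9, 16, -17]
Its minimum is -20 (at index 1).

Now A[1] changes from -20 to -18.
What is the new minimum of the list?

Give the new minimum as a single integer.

Answer: -18

Derivation:
Old min = -20 (at index 1)
Change: A[1] -20 -> -18
Changed element WAS the min. Need to check: is -18 still <= all others?
  Min of remaining elements: -17
  New min = min(-18, -17) = -18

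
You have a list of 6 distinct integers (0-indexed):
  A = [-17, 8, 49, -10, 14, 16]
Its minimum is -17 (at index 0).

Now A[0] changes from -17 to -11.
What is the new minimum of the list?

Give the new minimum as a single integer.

Old min = -17 (at index 0)
Change: A[0] -17 -> -11
Changed element WAS the min. Need to check: is -11 still <= all others?
  Min of remaining elements: -10
  New min = min(-11, -10) = -11

Answer: -11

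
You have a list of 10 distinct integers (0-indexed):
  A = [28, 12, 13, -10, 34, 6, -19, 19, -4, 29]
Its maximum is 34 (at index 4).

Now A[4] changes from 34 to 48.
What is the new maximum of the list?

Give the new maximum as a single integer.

Answer: 48

Derivation:
Old max = 34 (at index 4)
Change: A[4] 34 -> 48
Changed element WAS the max -> may need rescan.
  Max of remaining elements: 29
  New max = max(48, 29) = 48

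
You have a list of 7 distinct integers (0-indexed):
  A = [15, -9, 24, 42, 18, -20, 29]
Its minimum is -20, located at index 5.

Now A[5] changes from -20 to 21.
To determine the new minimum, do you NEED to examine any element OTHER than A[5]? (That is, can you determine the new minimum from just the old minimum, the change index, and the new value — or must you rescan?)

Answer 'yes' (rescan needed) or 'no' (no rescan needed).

Answer: yes

Derivation:
Old min = -20 at index 5
Change at index 5: -20 -> 21
Index 5 WAS the min and new value 21 > old min -20. Must rescan other elements to find the new min.
Needs rescan: yes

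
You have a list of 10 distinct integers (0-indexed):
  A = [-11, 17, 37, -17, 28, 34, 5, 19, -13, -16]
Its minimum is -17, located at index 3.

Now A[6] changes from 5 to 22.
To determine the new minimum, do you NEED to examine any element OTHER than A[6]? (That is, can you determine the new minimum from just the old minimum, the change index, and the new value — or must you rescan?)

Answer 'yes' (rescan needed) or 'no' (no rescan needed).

Answer: no

Derivation:
Old min = -17 at index 3
Change at index 6: 5 -> 22
Index 6 was NOT the min. New min = min(-17, 22). No rescan of other elements needed.
Needs rescan: no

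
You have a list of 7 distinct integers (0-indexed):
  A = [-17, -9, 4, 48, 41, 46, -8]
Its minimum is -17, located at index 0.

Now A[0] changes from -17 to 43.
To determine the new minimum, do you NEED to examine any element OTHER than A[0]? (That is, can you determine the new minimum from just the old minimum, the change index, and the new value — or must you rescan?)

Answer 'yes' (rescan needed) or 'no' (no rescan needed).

Answer: yes

Derivation:
Old min = -17 at index 0
Change at index 0: -17 -> 43
Index 0 WAS the min and new value 43 > old min -17. Must rescan other elements to find the new min.
Needs rescan: yes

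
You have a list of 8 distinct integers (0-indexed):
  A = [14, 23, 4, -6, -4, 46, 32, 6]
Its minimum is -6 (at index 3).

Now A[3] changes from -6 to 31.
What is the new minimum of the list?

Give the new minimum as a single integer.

Answer: -4

Derivation:
Old min = -6 (at index 3)
Change: A[3] -6 -> 31
Changed element WAS the min. Need to check: is 31 still <= all others?
  Min of remaining elements: -4
  New min = min(31, -4) = -4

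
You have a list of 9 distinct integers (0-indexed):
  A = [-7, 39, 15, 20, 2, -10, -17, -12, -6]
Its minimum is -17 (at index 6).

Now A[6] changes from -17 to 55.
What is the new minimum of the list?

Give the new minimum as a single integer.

Answer: -12

Derivation:
Old min = -17 (at index 6)
Change: A[6] -17 -> 55
Changed element WAS the min. Need to check: is 55 still <= all others?
  Min of remaining elements: -12
  New min = min(55, -12) = -12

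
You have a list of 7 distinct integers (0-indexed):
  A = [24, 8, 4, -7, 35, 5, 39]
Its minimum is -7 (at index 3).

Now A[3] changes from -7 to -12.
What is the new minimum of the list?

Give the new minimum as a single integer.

Answer: -12

Derivation:
Old min = -7 (at index 3)
Change: A[3] -7 -> -12
Changed element WAS the min. Need to check: is -12 still <= all others?
  Min of remaining elements: 4
  New min = min(-12, 4) = -12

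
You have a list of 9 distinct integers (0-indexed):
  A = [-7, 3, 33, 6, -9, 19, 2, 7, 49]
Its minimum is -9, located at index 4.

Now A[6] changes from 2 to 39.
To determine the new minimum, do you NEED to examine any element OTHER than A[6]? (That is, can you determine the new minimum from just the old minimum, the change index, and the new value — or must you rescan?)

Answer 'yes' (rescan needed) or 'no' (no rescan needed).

Old min = -9 at index 4
Change at index 6: 2 -> 39
Index 6 was NOT the min. New min = min(-9, 39). No rescan of other elements needed.
Needs rescan: no

Answer: no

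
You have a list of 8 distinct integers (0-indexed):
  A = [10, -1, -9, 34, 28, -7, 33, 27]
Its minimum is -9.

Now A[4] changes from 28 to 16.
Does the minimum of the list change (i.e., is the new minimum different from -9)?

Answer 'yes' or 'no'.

Old min = -9
Change: A[4] 28 -> 16
Changed element was NOT the min; min changes only if 16 < -9.
New min = -9; changed? no

Answer: no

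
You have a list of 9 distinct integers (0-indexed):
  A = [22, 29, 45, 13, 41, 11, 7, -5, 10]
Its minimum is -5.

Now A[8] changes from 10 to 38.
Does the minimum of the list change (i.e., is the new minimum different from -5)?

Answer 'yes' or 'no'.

Answer: no

Derivation:
Old min = -5
Change: A[8] 10 -> 38
Changed element was NOT the min; min changes only if 38 < -5.
New min = -5; changed? no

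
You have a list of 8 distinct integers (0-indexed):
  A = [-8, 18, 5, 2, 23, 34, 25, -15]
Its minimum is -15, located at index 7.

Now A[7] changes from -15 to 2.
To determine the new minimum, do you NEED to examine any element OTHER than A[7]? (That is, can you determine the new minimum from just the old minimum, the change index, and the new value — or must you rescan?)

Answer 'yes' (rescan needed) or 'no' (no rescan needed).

Old min = -15 at index 7
Change at index 7: -15 -> 2
Index 7 WAS the min and new value 2 > old min -15. Must rescan other elements to find the new min.
Needs rescan: yes

Answer: yes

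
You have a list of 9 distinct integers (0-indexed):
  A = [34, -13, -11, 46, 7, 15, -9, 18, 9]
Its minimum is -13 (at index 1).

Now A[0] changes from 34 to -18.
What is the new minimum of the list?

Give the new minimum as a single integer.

Old min = -13 (at index 1)
Change: A[0] 34 -> -18
Changed element was NOT the old min.
  New min = min(old_min, new_val) = min(-13, -18) = -18

Answer: -18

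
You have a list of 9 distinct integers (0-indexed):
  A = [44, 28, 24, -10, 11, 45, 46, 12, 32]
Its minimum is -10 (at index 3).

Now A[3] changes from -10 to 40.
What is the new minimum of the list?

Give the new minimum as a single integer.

Answer: 11

Derivation:
Old min = -10 (at index 3)
Change: A[3] -10 -> 40
Changed element WAS the min. Need to check: is 40 still <= all others?
  Min of remaining elements: 11
  New min = min(40, 11) = 11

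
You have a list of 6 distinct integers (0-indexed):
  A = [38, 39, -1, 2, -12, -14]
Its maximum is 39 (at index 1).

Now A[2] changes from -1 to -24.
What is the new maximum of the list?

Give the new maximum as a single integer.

Answer: 39

Derivation:
Old max = 39 (at index 1)
Change: A[2] -1 -> -24
Changed element was NOT the old max.
  New max = max(old_max, new_val) = max(39, -24) = 39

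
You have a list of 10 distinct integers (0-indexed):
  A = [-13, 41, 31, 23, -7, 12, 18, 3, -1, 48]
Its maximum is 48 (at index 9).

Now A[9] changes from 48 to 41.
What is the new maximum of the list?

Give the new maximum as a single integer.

Answer: 41

Derivation:
Old max = 48 (at index 9)
Change: A[9] 48 -> 41
Changed element WAS the max -> may need rescan.
  Max of remaining elements: 41
  New max = max(41, 41) = 41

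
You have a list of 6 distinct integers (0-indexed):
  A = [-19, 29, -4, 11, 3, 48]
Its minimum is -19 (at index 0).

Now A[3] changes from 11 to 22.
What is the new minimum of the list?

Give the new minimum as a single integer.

Old min = -19 (at index 0)
Change: A[3] 11 -> 22
Changed element was NOT the old min.
  New min = min(old_min, new_val) = min(-19, 22) = -19

Answer: -19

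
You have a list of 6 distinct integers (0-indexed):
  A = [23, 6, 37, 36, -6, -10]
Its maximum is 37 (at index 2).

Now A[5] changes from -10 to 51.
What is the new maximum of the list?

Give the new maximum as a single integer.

Old max = 37 (at index 2)
Change: A[5] -10 -> 51
Changed element was NOT the old max.
  New max = max(old_max, new_val) = max(37, 51) = 51

Answer: 51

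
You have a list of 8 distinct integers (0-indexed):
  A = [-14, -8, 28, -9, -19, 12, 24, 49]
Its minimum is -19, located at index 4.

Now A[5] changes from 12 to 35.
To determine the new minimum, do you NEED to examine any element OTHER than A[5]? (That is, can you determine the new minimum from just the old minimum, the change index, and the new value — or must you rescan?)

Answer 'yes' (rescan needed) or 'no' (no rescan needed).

Old min = -19 at index 4
Change at index 5: 12 -> 35
Index 5 was NOT the min. New min = min(-19, 35). No rescan of other elements needed.
Needs rescan: no

Answer: no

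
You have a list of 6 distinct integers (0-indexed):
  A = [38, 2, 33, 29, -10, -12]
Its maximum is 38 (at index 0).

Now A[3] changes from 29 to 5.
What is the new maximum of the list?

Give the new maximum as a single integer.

Old max = 38 (at index 0)
Change: A[3] 29 -> 5
Changed element was NOT the old max.
  New max = max(old_max, new_val) = max(38, 5) = 38

Answer: 38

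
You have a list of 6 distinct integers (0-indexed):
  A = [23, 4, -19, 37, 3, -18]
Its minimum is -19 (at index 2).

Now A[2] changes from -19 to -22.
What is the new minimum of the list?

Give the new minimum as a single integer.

Old min = -19 (at index 2)
Change: A[2] -19 -> -22
Changed element WAS the min. Need to check: is -22 still <= all others?
  Min of remaining elements: -18
  New min = min(-22, -18) = -22

Answer: -22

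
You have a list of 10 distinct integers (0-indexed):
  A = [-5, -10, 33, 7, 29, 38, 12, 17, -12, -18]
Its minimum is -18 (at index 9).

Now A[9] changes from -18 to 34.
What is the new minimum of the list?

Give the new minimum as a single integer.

Answer: -12

Derivation:
Old min = -18 (at index 9)
Change: A[9] -18 -> 34
Changed element WAS the min. Need to check: is 34 still <= all others?
  Min of remaining elements: -12
  New min = min(34, -12) = -12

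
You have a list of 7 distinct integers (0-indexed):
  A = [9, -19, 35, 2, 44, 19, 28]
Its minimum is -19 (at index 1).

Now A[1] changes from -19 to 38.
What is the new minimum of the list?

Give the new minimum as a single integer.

Old min = -19 (at index 1)
Change: A[1] -19 -> 38
Changed element WAS the min. Need to check: is 38 still <= all others?
  Min of remaining elements: 2
  New min = min(38, 2) = 2

Answer: 2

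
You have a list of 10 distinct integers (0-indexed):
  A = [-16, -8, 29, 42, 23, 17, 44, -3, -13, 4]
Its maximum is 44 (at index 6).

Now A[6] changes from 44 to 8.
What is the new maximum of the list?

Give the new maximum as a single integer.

Answer: 42

Derivation:
Old max = 44 (at index 6)
Change: A[6] 44 -> 8
Changed element WAS the max -> may need rescan.
  Max of remaining elements: 42
  New max = max(8, 42) = 42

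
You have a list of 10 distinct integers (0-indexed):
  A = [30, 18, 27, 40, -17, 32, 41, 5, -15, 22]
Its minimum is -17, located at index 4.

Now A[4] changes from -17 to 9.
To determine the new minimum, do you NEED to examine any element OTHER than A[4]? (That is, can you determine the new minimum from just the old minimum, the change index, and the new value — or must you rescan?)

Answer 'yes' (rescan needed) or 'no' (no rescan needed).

Old min = -17 at index 4
Change at index 4: -17 -> 9
Index 4 WAS the min and new value 9 > old min -17. Must rescan other elements to find the new min.
Needs rescan: yes

Answer: yes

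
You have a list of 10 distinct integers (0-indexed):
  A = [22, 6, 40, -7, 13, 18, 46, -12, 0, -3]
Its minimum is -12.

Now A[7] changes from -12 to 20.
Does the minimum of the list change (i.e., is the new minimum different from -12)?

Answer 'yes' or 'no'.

Old min = -12
Change: A[7] -12 -> 20
Changed element was the min; new min must be rechecked.
New min = -7; changed? yes

Answer: yes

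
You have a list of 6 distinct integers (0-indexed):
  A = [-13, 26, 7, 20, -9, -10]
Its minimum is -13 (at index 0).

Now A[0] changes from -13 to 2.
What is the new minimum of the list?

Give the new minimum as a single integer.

Old min = -13 (at index 0)
Change: A[0] -13 -> 2
Changed element WAS the min. Need to check: is 2 still <= all others?
  Min of remaining elements: -10
  New min = min(2, -10) = -10

Answer: -10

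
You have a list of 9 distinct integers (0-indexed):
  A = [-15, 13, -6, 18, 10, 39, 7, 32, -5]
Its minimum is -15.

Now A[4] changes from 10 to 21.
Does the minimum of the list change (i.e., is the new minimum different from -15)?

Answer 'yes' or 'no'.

Old min = -15
Change: A[4] 10 -> 21
Changed element was NOT the min; min changes only if 21 < -15.
New min = -15; changed? no

Answer: no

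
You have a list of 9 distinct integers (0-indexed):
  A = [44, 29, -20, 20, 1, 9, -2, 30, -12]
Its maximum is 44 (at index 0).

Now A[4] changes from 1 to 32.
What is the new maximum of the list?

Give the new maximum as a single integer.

Answer: 44

Derivation:
Old max = 44 (at index 0)
Change: A[4] 1 -> 32
Changed element was NOT the old max.
  New max = max(old_max, new_val) = max(44, 32) = 44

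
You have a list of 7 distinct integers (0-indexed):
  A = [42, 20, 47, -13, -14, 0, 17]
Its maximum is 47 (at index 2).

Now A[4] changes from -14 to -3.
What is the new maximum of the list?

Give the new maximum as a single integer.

Answer: 47

Derivation:
Old max = 47 (at index 2)
Change: A[4] -14 -> -3
Changed element was NOT the old max.
  New max = max(old_max, new_val) = max(47, -3) = 47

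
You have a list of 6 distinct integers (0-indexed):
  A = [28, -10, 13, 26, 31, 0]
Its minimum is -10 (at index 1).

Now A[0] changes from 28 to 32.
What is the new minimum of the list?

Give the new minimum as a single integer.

Answer: -10

Derivation:
Old min = -10 (at index 1)
Change: A[0] 28 -> 32
Changed element was NOT the old min.
  New min = min(old_min, new_val) = min(-10, 32) = -10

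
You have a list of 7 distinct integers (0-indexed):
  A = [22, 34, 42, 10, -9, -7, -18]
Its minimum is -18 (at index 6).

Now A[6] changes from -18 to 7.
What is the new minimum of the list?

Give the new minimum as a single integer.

Old min = -18 (at index 6)
Change: A[6] -18 -> 7
Changed element WAS the min. Need to check: is 7 still <= all others?
  Min of remaining elements: -9
  New min = min(7, -9) = -9

Answer: -9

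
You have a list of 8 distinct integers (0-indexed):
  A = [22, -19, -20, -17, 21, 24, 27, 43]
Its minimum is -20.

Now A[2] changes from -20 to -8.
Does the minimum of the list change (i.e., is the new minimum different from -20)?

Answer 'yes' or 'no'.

Old min = -20
Change: A[2] -20 -> -8
Changed element was the min; new min must be rechecked.
New min = -19; changed? yes

Answer: yes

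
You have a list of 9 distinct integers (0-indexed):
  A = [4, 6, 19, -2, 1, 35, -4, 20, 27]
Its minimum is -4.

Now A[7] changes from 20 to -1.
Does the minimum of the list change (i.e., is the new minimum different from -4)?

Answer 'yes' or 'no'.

Answer: no

Derivation:
Old min = -4
Change: A[7] 20 -> -1
Changed element was NOT the min; min changes only if -1 < -4.
New min = -4; changed? no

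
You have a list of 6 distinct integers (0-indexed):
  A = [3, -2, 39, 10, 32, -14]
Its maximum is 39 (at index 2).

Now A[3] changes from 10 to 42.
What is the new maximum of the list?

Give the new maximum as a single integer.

Old max = 39 (at index 2)
Change: A[3] 10 -> 42
Changed element was NOT the old max.
  New max = max(old_max, new_val) = max(39, 42) = 42

Answer: 42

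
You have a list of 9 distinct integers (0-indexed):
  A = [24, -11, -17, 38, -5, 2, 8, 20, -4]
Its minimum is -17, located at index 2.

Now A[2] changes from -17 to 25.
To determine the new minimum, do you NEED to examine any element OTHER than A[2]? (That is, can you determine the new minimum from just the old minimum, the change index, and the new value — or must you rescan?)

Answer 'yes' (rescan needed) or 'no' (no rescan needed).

Answer: yes

Derivation:
Old min = -17 at index 2
Change at index 2: -17 -> 25
Index 2 WAS the min and new value 25 > old min -17. Must rescan other elements to find the new min.
Needs rescan: yes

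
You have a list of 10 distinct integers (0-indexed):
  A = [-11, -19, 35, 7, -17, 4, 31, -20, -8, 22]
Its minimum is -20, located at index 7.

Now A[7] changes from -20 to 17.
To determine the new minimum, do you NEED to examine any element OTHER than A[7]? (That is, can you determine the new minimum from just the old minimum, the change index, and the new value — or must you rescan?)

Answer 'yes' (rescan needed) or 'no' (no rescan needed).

Old min = -20 at index 7
Change at index 7: -20 -> 17
Index 7 WAS the min and new value 17 > old min -20. Must rescan other elements to find the new min.
Needs rescan: yes

Answer: yes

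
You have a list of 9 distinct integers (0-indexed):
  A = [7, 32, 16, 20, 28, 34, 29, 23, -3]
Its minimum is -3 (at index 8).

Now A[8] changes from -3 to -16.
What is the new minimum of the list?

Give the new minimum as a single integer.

Answer: -16

Derivation:
Old min = -3 (at index 8)
Change: A[8] -3 -> -16
Changed element WAS the min. Need to check: is -16 still <= all others?
  Min of remaining elements: 7
  New min = min(-16, 7) = -16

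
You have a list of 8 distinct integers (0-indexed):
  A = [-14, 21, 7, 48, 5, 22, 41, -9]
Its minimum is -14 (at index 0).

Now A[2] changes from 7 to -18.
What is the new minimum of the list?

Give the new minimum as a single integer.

Answer: -18

Derivation:
Old min = -14 (at index 0)
Change: A[2] 7 -> -18
Changed element was NOT the old min.
  New min = min(old_min, new_val) = min(-14, -18) = -18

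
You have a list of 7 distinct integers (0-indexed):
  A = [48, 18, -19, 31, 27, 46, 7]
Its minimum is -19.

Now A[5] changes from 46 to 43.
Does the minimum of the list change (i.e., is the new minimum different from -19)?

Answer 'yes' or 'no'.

Answer: no

Derivation:
Old min = -19
Change: A[5] 46 -> 43
Changed element was NOT the min; min changes only if 43 < -19.
New min = -19; changed? no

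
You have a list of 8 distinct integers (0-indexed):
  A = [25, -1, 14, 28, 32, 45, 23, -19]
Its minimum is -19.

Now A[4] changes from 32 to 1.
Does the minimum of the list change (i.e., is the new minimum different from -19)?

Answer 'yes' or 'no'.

Answer: no

Derivation:
Old min = -19
Change: A[4] 32 -> 1
Changed element was NOT the min; min changes only if 1 < -19.
New min = -19; changed? no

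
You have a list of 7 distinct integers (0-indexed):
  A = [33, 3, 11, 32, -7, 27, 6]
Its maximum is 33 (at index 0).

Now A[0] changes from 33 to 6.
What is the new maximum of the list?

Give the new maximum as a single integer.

Old max = 33 (at index 0)
Change: A[0] 33 -> 6
Changed element WAS the max -> may need rescan.
  Max of remaining elements: 32
  New max = max(6, 32) = 32

Answer: 32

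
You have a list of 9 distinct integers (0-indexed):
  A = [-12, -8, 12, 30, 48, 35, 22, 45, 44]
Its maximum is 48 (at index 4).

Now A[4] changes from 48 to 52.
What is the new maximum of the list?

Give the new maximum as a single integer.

Old max = 48 (at index 4)
Change: A[4] 48 -> 52
Changed element WAS the max -> may need rescan.
  Max of remaining elements: 45
  New max = max(52, 45) = 52

Answer: 52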